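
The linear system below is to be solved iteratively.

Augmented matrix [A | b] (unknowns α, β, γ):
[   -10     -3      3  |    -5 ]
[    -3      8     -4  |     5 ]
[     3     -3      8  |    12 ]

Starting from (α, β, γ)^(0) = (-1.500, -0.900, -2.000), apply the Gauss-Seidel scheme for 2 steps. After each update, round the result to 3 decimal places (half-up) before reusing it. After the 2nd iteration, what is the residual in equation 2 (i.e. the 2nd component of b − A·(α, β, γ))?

1.719

Iteration 1:
  α = (-5 - (-3)·-0.900 - (3)·-2.000) / (-10) = 0.170
  β = (5 - (-3)·0.170 - (-4)·-2.000) / (8) = -0.311
  γ = (12 - (3)·0.170 - (-3)·-0.311) / (8) = 1.320
Iteration 2:
  α = (-5 - (-3)·-0.311 - (3)·1.320) / (-10) = 0.989
  β = (5 - (-3)·0.989 - (-4)·1.320) / (8) = 1.656
  γ = (12 - (3)·0.989 - (-3)·1.656) / (8) = 1.750
Residual b − A·x = (4.608, 1.719, 0.001)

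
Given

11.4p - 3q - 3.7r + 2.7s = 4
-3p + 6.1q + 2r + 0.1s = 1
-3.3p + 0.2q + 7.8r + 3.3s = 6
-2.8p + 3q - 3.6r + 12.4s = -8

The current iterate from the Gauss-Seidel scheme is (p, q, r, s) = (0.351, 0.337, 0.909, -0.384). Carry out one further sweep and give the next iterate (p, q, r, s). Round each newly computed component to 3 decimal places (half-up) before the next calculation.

One sweep:
  p = (4 - (-3)·0.337 - (-3.7)·0.909 - (2.7)·-0.384) / (11.4) = 0.826
  q = (1 - (-3)·0.826 - (2)·0.909 - (0.1)·-0.384) / (6.1) = 0.278
  r = (6 - (-3.3)·0.826 - (0.2)·0.278 - (3.3)·-0.384) / (7.8) = 1.274
  s = (-8 - (-2.8)·0.826 - (3)·0.278 - (-3.6)·1.274) / (12.4) = -0.156

(0.826, 0.278, 1.274, -0.156)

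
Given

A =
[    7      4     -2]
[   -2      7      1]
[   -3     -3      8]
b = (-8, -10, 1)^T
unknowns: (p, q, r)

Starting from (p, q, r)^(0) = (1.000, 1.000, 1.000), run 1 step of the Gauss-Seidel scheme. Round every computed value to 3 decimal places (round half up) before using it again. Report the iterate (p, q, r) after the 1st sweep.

(-1.429, -1.980, -1.153)

Iteration 1:
  p = (-8 - (4)·1.000 - (-2)·1.000) / (7) = -1.429
  q = (-10 - (-2)·-1.429 - (1)·1.000) / (7) = -1.980
  r = (1 - (-3)·-1.429 - (-3)·-1.980) / (8) = -1.153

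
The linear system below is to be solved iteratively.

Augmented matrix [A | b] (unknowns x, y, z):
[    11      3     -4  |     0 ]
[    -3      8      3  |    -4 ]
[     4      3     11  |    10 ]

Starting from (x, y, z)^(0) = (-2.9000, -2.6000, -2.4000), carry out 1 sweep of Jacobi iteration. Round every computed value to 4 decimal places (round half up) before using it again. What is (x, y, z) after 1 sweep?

Iteration 1:
  x = (0 - (3)·-2.6000 - (-4)·-2.4000) / (11) = -0.1636
  y = (-4 - (-3)·-2.9000 - (3)·-2.4000) / (8) = -0.6875
  z = (10 - (4)·-2.9000 - (3)·-2.6000) / (11) = 2.6727

(-0.1636, -0.6875, 2.6727)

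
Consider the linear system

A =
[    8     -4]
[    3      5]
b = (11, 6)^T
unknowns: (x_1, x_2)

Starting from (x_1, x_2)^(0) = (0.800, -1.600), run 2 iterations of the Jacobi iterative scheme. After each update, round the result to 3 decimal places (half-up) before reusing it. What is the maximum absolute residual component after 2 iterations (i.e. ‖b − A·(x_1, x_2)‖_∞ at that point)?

Iteration 1:
  x_1 = (11 - (-4)·-1.600) / (8) = 0.575
  x_2 = (6 - (3)·0.800) / (5) = 0.720
Iteration 2:
  x_1 = (11 - (-4)·0.720) / (8) = 1.735
  x_2 = (6 - (3)·0.575) / (5) = 0.855
Residual b − A·x = (0.540, -3.480); ∞-norm = 3.480

3.480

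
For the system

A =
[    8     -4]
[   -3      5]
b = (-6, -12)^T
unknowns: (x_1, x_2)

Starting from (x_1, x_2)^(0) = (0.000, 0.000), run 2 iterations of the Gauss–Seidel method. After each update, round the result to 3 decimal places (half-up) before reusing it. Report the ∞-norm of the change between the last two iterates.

Iteration 1:
  x_1 = (-6 - (-4)·0.000) / (8) = -0.750
  x_2 = (-12 - (-3)·-0.750) / (5) = -2.850
Iteration 2:
  x_1 = (-6 - (-4)·-2.850) / (8) = -2.175
  x_2 = (-12 - (-3)·-2.175) / (5) = -3.705
Change: (-1.425, -0.855) → max |·| = 1.425

1.425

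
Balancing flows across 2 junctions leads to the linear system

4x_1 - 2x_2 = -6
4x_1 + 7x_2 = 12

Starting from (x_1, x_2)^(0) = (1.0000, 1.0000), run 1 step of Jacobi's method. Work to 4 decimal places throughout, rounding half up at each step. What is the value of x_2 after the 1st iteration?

1.1429

Iteration 1:
  x_1 = (-6 - (-2)·1.0000) / (4) = -1.0000
  x_2 = (12 - (4)·1.0000) / (7) = 1.1429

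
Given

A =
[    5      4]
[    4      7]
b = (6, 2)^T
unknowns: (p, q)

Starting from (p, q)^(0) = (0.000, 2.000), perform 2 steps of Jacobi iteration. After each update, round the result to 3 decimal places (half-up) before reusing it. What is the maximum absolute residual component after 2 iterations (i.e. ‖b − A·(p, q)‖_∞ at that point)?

Iteration 1:
  p = (6 - (4)·2.000) / (5) = -0.400
  q = (2 - (4)·0.000) / (7) = 0.286
Iteration 2:
  p = (6 - (4)·0.286) / (5) = 0.971
  q = (2 - (4)·-0.400) / (7) = 0.514
Residual b − A·x = (-0.911, -5.482); ∞-norm = 5.482

5.482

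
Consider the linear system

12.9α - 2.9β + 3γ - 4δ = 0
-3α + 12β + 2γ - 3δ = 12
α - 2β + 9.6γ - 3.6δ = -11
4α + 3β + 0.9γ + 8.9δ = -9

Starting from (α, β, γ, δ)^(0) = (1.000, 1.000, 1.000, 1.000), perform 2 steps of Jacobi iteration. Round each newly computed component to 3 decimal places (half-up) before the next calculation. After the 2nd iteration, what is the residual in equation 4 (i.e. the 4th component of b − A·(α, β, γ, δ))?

Iteration 1:
  α = (0 - (-2.9)·1.000 - (3)·1.000 - (-4)·1.000) / (12.9) = 0.302
  β = (12 - (-3)·1.000 - (2)·1.000 - (-3)·1.000) / (12) = 1.333
  γ = (-11 - (1)·1.000 - (-2)·1.000 - (-3.6)·1.000) / (9.6) = -0.667
  δ = (-9 - (4)·1.000 - (3)·1.000 - (0.9)·1.000) / (8.9) = -1.899
Iteration 2:
  α = (0 - (-2.9)·1.333 - (3)·-0.667 - (-4)·-1.899) / (12.9) = -0.134
  β = (12 - (-3)·0.302 - (2)·-0.667 - (-3)·-1.899) / (12) = 0.712
  γ = (-11 - (1)·0.302 - (-2)·1.333 - (-3.6)·-1.899) / (9.6) = -1.612
  δ = (-9 - (4)·0.302 - (3)·1.333 - (0.9)·-0.667) / (8.9) = -1.529
Residual b − A·x = (2.513, 1.691, 0.529, 4.459)

4.459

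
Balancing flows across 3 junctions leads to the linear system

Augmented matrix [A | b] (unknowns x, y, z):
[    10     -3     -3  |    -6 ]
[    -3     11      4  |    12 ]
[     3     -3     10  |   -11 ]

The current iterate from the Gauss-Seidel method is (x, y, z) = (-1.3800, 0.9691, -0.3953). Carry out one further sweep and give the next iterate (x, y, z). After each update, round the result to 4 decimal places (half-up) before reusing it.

(-0.4279, 1.1180, -0.6362)

One sweep:
  x = (-6 - (-3)·0.9691 - (-3)·-0.3953) / (10) = -0.4279
  y = (12 - (-3)·-0.4279 - (4)·-0.3953) / (11) = 1.1180
  z = (-11 - (3)·-0.4279 - (-3)·1.1180) / (10) = -0.6362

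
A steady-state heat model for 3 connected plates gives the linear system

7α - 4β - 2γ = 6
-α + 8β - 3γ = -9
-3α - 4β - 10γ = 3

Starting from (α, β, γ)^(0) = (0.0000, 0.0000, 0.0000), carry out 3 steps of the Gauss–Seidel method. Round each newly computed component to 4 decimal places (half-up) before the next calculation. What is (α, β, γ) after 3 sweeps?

(0.2248, -1.0627, 0.0576)

Iteration 1:
  α = (6 - (-4)·0.0000 - (-2)·0.0000) / (7) = 0.8571
  β = (-9 - (-1)·0.8571 - (-3)·0.0000) / (8) = -1.0179
  γ = (3 - (-3)·0.8571 - (-4)·-1.0179) / (-10) = -0.1500
Iteration 2:
  α = (6 - (-4)·-1.0179 - (-2)·-0.1500) / (7) = 0.2326
  β = (-9 - (-1)·0.2326 - (-3)·-0.1500) / (8) = -1.1522
  γ = (3 - (-3)·0.2326 - (-4)·-1.1522) / (-10) = 0.0911
Iteration 3:
  α = (6 - (-4)·-1.1522 - (-2)·0.0911) / (7) = 0.2248
  β = (-9 - (-1)·0.2248 - (-3)·0.0911) / (8) = -1.0627
  γ = (3 - (-3)·0.2248 - (-4)·-1.0627) / (-10) = 0.0576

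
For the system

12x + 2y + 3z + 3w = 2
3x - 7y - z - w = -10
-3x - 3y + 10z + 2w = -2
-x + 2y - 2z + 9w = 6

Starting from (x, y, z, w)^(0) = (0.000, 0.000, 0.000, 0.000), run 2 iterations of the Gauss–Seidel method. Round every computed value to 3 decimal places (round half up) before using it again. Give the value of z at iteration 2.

Iteration 1:
  x = (2 - (2)·0.000 - (3)·0.000 - (3)·0.000) / (12) = 0.167
  y = (-10 - (3)·0.167 - (-1)·0.000 - (-1)·0.000) / (-7) = 1.500
  z = (-2 - (-3)·0.167 - (-3)·1.500 - (2)·0.000) / (10) = 0.300
  w = (6 - (-1)·0.167 - (2)·1.500 - (-2)·0.300) / (9) = 0.419
Iteration 2:
  x = (2 - (2)·1.500 - (3)·0.300 - (3)·0.419) / (12) = -0.263
  y = (-10 - (3)·-0.263 - (-1)·0.300 - (-1)·0.419) / (-7) = 1.213
  z = (-2 - (-3)·-0.263 - (-3)·1.213 - (2)·0.419) / (10) = 0.001
  w = (6 - (-1)·-0.263 - (2)·1.213 - (-2)·0.001) / (9) = 0.368

0.001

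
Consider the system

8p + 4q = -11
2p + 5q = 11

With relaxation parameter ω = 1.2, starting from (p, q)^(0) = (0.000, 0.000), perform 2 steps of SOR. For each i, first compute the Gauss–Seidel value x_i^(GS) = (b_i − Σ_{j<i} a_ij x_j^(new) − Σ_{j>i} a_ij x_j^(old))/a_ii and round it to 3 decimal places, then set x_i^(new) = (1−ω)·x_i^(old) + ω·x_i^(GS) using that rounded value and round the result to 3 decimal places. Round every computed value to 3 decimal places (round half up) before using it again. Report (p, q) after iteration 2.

(-3.379, 3.576)

Iteration 1:
  p: GS value = (-11 - (4)·0.000) / (8) = -1.375;  p ← (1−ω)·0.000 + ω·-1.375 = -1.650
  q: GS value = (11 - (2)·-1.650) / (5) = 2.860;  q ← (1−ω)·0.000 + ω·2.860 = 3.432
Iteration 2:
  p: GS value = (-11 - (4)·3.432) / (8) = -3.091;  p ← (1−ω)·-1.650 + ω·-3.091 = -3.379
  q: GS value = (11 - (2)·-3.379) / (5) = 3.552;  q ← (1−ω)·3.432 + ω·3.552 = 3.576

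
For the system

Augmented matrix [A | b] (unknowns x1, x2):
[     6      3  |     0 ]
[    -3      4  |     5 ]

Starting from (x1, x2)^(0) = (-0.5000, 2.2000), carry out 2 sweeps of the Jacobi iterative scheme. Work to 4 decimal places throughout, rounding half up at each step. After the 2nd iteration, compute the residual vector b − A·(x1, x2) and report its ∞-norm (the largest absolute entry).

1.9875

Iteration 1:
  x1 = (0 - (3)·2.2000) / (6) = -1.1000
  x2 = (5 - (-3)·-0.5000) / (4) = 0.8750
Iteration 2:
  x1 = (0 - (3)·0.8750) / (6) = -0.4375
  x2 = (5 - (-3)·-1.1000) / (4) = 0.4250
Residual b − A·x = (1.3500, 1.9875); ∞-norm = 1.9875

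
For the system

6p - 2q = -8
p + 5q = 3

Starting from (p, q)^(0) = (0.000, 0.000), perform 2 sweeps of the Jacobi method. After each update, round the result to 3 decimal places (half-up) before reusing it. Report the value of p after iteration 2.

Iteration 1:
  p = (-8 - (-2)·0.000) / (6) = -1.333
  q = (3 - (1)·0.000) / (5) = 0.600
Iteration 2:
  p = (-8 - (-2)·0.600) / (6) = -1.133
  q = (3 - (1)·-1.333) / (5) = 0.867

-1.133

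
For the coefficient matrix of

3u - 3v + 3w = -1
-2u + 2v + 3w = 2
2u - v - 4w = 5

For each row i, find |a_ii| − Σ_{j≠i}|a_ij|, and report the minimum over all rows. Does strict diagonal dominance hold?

-3

row 1: |3| − (3+3) = -3
row 2: |2| − (2+3) = -3
row 3: |-4| − (2+1) = 1
minimum over rows = -3 → not strictly diagonally dominant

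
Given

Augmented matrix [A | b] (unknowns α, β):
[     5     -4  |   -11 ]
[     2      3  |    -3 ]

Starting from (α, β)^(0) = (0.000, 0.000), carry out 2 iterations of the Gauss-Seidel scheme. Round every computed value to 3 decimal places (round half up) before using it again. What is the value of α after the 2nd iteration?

-1.826

Iteration 1:
  α = (-11 - (-4)·0.000) / (5) = -2.200
  β = (-3 - (2)·-2.200) / (3) = 0.467
Iteration 2:
  α = (-11 - (-4)·0.467) / (5) = -1.826
  β = (-3 - (2)·-1.826) / (3) = 0.217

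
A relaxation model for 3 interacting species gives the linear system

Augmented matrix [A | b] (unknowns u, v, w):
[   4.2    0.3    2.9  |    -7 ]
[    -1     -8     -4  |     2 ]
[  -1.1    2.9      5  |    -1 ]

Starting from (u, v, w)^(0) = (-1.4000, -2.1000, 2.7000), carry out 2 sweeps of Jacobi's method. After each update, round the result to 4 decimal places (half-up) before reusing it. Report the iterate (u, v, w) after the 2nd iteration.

Iteration 1:
  u = (-7 - (0.3)·-2.1000 - (2.9)·2.7000) / (4.2) = -3.3810
  v = (2 - (-1)·-1.4000 - (-4)·2.7000) / (-8) = -1.4250
  w = (-1 - (-1.1)·-1.4000 - (2.9)·-2.1000) / (5) = 0.7100
Iteration 2:
  u = (-7 - (0.3)·-1.4250 - (2.9)·0.7100) / (4.2) = -2.0551
  v = (2 - (-1)·-3.3810 - (-4)·0.7100) / (-8) = -0.1824
  w = (-1 - (-1.1)·-3.3810 - (2.9)·-1.4250) / (5) = -0.1173

(-2.0551, -0.1824, -0.1173)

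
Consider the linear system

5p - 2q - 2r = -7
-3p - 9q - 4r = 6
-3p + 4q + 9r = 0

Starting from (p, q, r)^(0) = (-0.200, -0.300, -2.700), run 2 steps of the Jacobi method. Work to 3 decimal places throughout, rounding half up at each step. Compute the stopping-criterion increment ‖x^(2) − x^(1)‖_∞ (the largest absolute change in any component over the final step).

Iteration 1:
  p = (-7 - (-2)·-0.300 - (-2)·-2.700) / (5) = -2.600
  q = (6 - (-3)·-0.200 - (-4)·-2.700) / (-9) = 0.600
  r = (0 - (-3)·-0.200 - (4)·-0.300) / (9) = 0.067
Iteration 2:
  p = (-7 - (-2)·0.600 - (-2)·0.067) / (5) = -1.133
  q = (6 - (-3)·-2.600 - (-4)·0.067) / (-9) = 0.170
  r = (0 - (-3)·-2.600 - (4)·0.600) / (9) = -1.133
Change: (1.467, -0.430, -1.200) → max |·| = 1.467

1.467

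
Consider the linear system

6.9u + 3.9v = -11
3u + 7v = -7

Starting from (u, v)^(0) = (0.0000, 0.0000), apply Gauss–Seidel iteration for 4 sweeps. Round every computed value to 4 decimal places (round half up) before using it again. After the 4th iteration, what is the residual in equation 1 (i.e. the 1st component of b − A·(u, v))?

Iteration 1:
  u = (-11 - (3.9)·0.0000) / (6.9) = -1.5942
  v = (-7 - (3)·-1.5942) / (7) = -0.3168
Iteration 2:
  u = (-11 - (3.9)·-0.3168) / (6.9) = -1.4151
  v = (-7 - (3)·-1.4151) / (7) = -0.3935
Iteration 3:
  u = (-11 - (3.9)·-0.3935) / (6.9) = -1.3718
  v = (-7 - (3)·-1.3718) / (7) = -0.4121
Iteration 4:
  u = (-11 - (3.9)·-0.4121) / (6.9) = -1.3613
  v = (-7 - (3)·-1.3613) / (7) = -0.4166
Residual b − A·x = (0.0177, 0.0001)

0.0177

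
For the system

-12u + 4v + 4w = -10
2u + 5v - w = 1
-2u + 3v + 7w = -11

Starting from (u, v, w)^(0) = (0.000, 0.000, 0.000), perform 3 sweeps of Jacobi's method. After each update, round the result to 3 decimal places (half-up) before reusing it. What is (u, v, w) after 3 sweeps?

(0.211, -0.234, -1.272)

Iteration 1:
  u = (-10 - (4)·0.000 - (4)·0.000) / (-12) = 0.833
  v = (1 - (2)·0.000 - (-1)·0.000) / (5) = 0.200
  w = (-11 - (-2)·0.000 - (3)·0.000) / (7) = -1.571
Iteration 2:
  u = (-10 - (4)·0.200 - (4)·-1.571) / (-12) = 0.376
  v = (1 - (2)·0.833 - (-1)·-1.571) / (5) = -0.447
  w = (-11 - (-2)·0.833 - (3)·0.200) / (7) = -1.419
Iteration 3:
  u = (-10 - (4)·-0.447 - (4)·-1.419) / (-12) = 0.211
  v = (1 - (2)·0.376 - (-1)·-1.419) / (5) = -0.234
  w = (-11 - (-2)·0.376 - (3)·-0.447) / (7) = -1.272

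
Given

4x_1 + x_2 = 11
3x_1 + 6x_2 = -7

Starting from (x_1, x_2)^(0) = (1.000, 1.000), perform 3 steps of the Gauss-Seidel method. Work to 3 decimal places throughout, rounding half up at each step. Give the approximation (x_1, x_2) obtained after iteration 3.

(3.461, -2.897)

Iteration 1:
  x_1 = (11 - (1)·1.000) / (4) = 2.500
  x_2 = (-7 - (3)·2.500) / (6) = -2.417
Iteration 2:
  x_1 = (11 - (1)·-2.417) / (4) = 3.354
  x_2 = (-7 - (3)·3.354) / (6) = -2.844
Iteration 3:
  x_1 = (11 - (1)·-2.844) / (4) = 3.461
  x_2 = (-7 - (3)·3.461) / (6) = -2.897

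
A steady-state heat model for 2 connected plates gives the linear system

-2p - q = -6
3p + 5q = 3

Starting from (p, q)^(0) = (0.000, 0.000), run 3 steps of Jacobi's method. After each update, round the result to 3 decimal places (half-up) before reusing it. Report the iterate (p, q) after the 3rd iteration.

Iteration 1:
  p = (-6 - (-1)·0.000) / (-2) = 3.000
  q = (3 - (3)·0.000) / (5) = 0.600
Iteration 2:
  p = (-6 - (-1)·0.600) / (-2) = 2.700
  q = (3 - (3)·3.000) / (5) = -1.200
Iteration 3:
  p = (-6 - (-1)·-1.200) / (-2) = 3.600
  q = (3 - (3)·2.700) / (5) = -1.020

(3.600, -1.020)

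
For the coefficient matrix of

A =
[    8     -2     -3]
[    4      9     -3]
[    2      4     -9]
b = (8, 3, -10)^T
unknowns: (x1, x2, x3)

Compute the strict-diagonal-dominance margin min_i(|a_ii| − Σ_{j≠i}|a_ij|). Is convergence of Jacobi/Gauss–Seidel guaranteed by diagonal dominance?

row 1: |8| − (2+3) = 3
row 2: |9| − (4+3) = 2
row 3: |-9| − (2+4) = 3
minimum over rows = 2 → strictly diagonally dominant (convergence guaranteed)

2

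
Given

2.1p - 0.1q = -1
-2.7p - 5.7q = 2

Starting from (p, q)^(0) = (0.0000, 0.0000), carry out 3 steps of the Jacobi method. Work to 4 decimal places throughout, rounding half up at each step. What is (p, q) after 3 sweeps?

Iteration 1:
  p = (-1 - (-0.1)·0.0000) / (2.1) = -0.4762
  q = (2 - (-2.7)·0.0000) / (-5.7) = -0.3509
Iteration 2:
  p = (-1 - (-0.1)·-0.3509) / (2.1) = -0.4929
  q = (2 - (-2.7)·-0.4762) / (-5.7) = -0.1253
Iteration 3:
  p = (-1 - (-0.1)·-0.1253) / (2.1) = -0.4822
  q = (2 - (-2.7)·-0.4929) / (-5.7) = -0.1174

(-0.4822, -0.1174)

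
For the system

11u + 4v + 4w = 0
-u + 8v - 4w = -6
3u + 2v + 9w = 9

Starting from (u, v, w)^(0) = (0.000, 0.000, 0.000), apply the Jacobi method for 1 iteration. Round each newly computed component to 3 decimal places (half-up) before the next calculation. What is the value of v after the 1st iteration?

-0.750

Iteration 1:
  u = (0 - (4)·0.000 - (4)·0.000) / (11) = 0.000
  v = (-6 - (-1)·0.000 - (-4)·0.000) / (8) = -0.750
  w = (9 - (3)·0.000 - (2)·0.000) / (9) = 1.000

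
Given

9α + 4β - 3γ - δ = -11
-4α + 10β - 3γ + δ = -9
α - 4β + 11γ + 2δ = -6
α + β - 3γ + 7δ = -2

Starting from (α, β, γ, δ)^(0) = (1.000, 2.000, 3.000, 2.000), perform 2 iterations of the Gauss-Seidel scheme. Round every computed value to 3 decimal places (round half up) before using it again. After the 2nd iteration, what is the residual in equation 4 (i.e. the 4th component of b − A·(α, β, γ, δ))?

0.002

Iteration 1:
  α = (-11 - (4)·2.000 - (-3)·3.000 - (-1)·2.000) / (9) = -0.889
  β = (-9 - (-4)·-0.889 - (-3)·3.000 - (1)·2.000) / (10) = -0.556
  γ = (-6 - (1)·-0.889 - (-4)·-0.556 - (2)·2.000) / (11) = -1.030
  δ = (-2 - (1)·-0.889 - (1)·-0.556 - (-3)·-1.030) / (7) = -0.521
Iteration 2:
  α = (-11 - (4)·-0.556 - (-3)·-1.030 - (-1)·-0.521) / (9) = -1.376
  β = (-9 - (-4)·-1.376 - (-3)·-1.030 - (1)·-0.521) / (10) = -1.707
  γ = (-6 - (1)·-1.376 - (-4)·-1.707 - (2)·-0.521) / (11) = -0.946
  δ = (-2 - (1)·-1.376 - (1)·-1.707 - (-3)·-0.946) / (7) = -0.251
Residual b − A·x = (5.123, -0.021, -0.544, 0.002)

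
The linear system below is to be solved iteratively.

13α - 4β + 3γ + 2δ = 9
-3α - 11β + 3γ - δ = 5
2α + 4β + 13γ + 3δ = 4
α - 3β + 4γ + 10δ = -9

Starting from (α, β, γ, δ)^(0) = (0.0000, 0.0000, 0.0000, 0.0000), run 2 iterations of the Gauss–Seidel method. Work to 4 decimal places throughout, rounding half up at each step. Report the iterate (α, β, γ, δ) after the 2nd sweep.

(0.6056, -0.3907, 0.6398, -1.3337)

Iteration 1:
  α = (9 - (-4)·0.0000 - (3)·0.0000 - (2)·0.0000) / (13) = 0.6923
  β = (5 - (-3)·0.6923 - (3)·0.0000 - (-1)·0.0000) / (-11) = -0.6434
  γ = (4 - (2)·0.6923 - (4)·-0.6434 - (3)·0.0000) / (13) = 0.3992
  δ = (-9 - (1)·0.6923 - (-3)·-0.6434 - (4)·0.3992) / (10) = -1.3219
Iteration 2:
  α = (9 - (-4)·-0.6434 - (3)·0.3992 - (2)·-1.3219) / (13) = 0.6056
  β = (5 - (-3)·0.6056 - (3)·0.3992 - (-1)·-1.3219) / (-11) = -0.3907
  γ = (4 - (2)·0.6056 - (4)·-0.3907 - (3)·-1.3219) / (13) = 0.6398
  δ = (-9 - (1)·0.6056 - (-3)·-0.3907 - (4)·0.6398) / (10) = -1.3337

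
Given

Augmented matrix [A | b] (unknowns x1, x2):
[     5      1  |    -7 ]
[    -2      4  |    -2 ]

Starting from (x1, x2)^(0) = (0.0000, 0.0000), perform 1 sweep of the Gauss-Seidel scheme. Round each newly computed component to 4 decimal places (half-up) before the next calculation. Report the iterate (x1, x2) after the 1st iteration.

(-1.4000, -1.2000)

Iteration 1:
  x1 = (-7 - (1)·0.0000) / (5) = -1.4000
  x2 = (-2 - (-2)·-1.4000) / (4) = -1.2000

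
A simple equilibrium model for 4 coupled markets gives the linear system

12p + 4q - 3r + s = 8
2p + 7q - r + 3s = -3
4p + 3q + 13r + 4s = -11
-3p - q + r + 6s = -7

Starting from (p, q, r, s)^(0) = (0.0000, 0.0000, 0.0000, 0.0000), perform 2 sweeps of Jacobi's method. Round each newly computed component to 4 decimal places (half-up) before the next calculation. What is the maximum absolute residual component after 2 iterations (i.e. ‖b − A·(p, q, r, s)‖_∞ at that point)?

2.2921

Iteration 1:
  p = (8 - (4)·0.0000 - (-3)·0.0000 - (1)·0.0000) / (12) = 0.6667
  q = (-3 - (2)·0.0000 - (-1)·0.0000 - (3)·0.0000) / (7) = -0.4286
  r = (-11 - (4)·0.0000 - (3)·0.0000 - (4)·0.0000) / (13) = -0.8462
  s = (-7 - (-3)·0.0000 - (-1)·0.0000 - (1)·0.0000) / (6) = -1.1667
Iteration 2:
  p = (8 - (4)·-0.4286 - (-3)·-0.8462 - (1)·-1.1667) / (12) = 0.6952
  q = (-3 - (2)·0.6667 - (-1)·-0.8462 - (3)·-1.1667) / (7) = -0.2399
  r = (-11 - (4)·0.6667 - (3)·-0.4286 - (4)·-1.1667) / (13) = -0.5934
  s = (-7 - (-3)·0.6667 - (-1)·-0.4286 - (1)·-0.8462) / (6) = -0.7637
Residual b − A·x = (-0.3993, -1.0134, -2.2921, 0.0213); ∞-norm = 2.2921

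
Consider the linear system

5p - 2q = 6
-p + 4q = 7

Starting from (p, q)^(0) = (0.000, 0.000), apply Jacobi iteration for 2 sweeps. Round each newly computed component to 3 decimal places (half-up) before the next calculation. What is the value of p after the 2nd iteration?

Iteration 1:
  p = (6 - (-2)·0.000) / (5) = 1.200
  q = (7 - (-1)·0.000) / (4) = 1.750
Iteration 2:
  p = (6 - (-2)·1.750) / (5) = 1.900
  q = (7 - (-1)·1.200) / (4) = 2.050

1.900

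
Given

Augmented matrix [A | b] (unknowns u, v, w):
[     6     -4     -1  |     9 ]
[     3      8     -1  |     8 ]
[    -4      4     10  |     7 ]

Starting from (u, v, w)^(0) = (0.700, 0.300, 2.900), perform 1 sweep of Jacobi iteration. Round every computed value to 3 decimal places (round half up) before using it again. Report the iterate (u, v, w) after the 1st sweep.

Iteration 1:
  u = (9 - (-4)·0.300 - (-1)·2.900) / (6) = 2.183
  v = (8 - (3)·0.700 - (-1)·2.900) / (8) = 1.100
  w = (7 - (-4)·0.700 - (4)·0.300) / (10) = 0.860

(2.183, 1.100, 0.860)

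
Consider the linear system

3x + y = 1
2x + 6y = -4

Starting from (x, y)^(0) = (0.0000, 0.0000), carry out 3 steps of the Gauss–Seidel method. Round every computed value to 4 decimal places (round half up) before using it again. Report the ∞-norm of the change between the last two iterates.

Iteration 1:
  x = (1 - (1)·0.0000) / (3) = 0.3333
  y = (-4 - (2)·0.3333) / (6) = -0.7778
Iteration 2:
  x = (1 - (1)·-0.7778) / (3) = 0.5926
  y = (-4 - (2)·0.5926) / (6) = -0.8642
Iteration 3:
  x = (1 - (1)·-0.8642) / (3) = 0.6214
  y = (-4 - (2)·0.6214) / (6) = -0.8738
Change: (0.0288, -0.0096) → max |·| = 0.0288

0.0288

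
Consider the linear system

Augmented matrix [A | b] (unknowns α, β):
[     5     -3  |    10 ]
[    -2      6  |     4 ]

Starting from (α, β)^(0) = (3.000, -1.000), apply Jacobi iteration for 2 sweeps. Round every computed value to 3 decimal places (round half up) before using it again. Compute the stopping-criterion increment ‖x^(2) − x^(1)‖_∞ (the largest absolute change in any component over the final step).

Iteration 1:
  α = (10 - (-3)·-1.000) / (5) = 1.400
  β = (4 - (-2)·3.000) / (6) = 1.667
Iteration 2:
  α = (10 - (-3)·1.667) / (5) = 3.000
  β = (4 - (-2)·1.400) / (6) = 1.133
Change: (1.600, -0.534) → max |·| = 1.600

1.600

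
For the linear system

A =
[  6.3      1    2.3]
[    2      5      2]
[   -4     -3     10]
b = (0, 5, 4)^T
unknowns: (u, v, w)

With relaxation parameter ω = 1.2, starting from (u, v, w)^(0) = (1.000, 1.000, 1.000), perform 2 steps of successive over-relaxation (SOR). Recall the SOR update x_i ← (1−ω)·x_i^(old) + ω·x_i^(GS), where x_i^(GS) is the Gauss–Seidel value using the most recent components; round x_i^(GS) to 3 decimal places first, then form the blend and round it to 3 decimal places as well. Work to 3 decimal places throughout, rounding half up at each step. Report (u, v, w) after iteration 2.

(-0.102, 0.964, 0.735)

Iteration 1:
  u: GS value = (0 - (1)·1.000 - (2.3)·1.000) / (6.3) = -0.524;  u ← (1−ω)·1.000 + ω·-0.524 = -0.829
  v: GS value = (5 - (2)·-0.829 - (2)·1.000) / (5) = 0.932;  v ← (1−ω)·1.000 + ω·0.932 = 0.918
  w: GS value = (4 - (-4)·-0.829 - (-3)·0.918) / (10) = 0.344;  w ← (1−ω)·1.000 + ω·0.344 = 0.213
Iteration 2:
  u: GS value = (0 - (1)·0.918 - (2.3)·0.213) / (6.3) = -0.223;  u ← (1−ω)·-0.829 + ω·-0.223 = -0.102
  v: GS value = (5 - (2)·-0.102 - (2)·0.213) / (5) = 0.956;  v ← (1−ω)·0.918 + ω·0.956 = 0.964
  w: GS value = (4 - (-4)·-0.102 - (-3)·0.964) / (10) = 0.648;  w ← (1−ω)·0.213 + ω·0.648 = 0.735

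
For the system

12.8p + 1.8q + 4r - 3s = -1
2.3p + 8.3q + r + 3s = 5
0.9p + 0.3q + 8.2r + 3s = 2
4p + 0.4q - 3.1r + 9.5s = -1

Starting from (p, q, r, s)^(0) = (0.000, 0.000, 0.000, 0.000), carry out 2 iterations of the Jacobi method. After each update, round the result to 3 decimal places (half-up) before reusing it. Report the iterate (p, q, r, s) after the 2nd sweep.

Iteration 1:
  p = (-1 - (1.8)·0.000 - (4)·0.000 - (-3)·0.000) / (12.8) = -0.078
  q = (5 - (2.3)·0.000 - (1)·0.000 - (3)·0.000) / (8.3) = 0.602
  r = (2 - (0.9)·0.000 - (0.3)·0.000 - (3)·0.000) / (8.2) = 0.244
  s = (-1 - (4)·0.000 - (0.4)·0.000 - (-3.1)·0.000) / (9.5) = -0.105
Iteration 2:
  p = (-1 - (1.8)·0.602 - (4)·0.244 - (-3)·-0.105) / (12.8) = -0.264
  q = (5 - (2.3)·-0.078 - (1)·0.244 - (3)·-0.105) / (8.3) = 0.633
  r = (2 - (0.9)·-0.078 - (0.3)·0.602 - (3)·-0.105) / (8.2) = 0.269
  s = (-1 - (4)·-0.078 - (0.4)·0.602 - (-3.1)·0.244) / (9.5) = -0.018

(-0.264, 0.633, 0.269, -0.018)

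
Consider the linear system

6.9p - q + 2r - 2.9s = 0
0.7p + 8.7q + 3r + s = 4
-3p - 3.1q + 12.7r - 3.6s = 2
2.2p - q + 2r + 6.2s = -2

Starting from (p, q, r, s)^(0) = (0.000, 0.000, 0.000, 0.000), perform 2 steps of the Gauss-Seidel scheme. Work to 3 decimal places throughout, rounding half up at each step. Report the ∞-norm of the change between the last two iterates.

0.152

Iteration 1:
  p = (0 - (-1)·0.000 - (2)·0.000 - (-2.9)·0.000) / (6.9) = 0.000
  q = (4 - (0.7)·0.000 - (3)·0.000 - (1)·0.000) / (8.7) = 0.460
  r = (2 - (-3)·0.000 - (-3.1)·0.460 - (-3.6)·0.000) / (12.7) = 0.270
  s = (-2 - (2.2)·0.000 - (-1)·0.460 - (2)·0.270) / (6.2) = -0.335
Iteration 2:
  p = (0 - (-1)·0.460 - (2)·0.270 - (-2.9)·-0.335) / (6.9) = -0.152
  q = (4 - (0.7)·-0.152 - (3)·0.270 - (1)·-0.335) / (8.7) = 0.417
  r = (2 - (-3)·-0.152 - (-3.1)·0.417 - (-3.6)·-0.335) / (12.7) = 0.128
  s = (-2 - (2.2)·-0.152 - (-1)·0.417 - (2)·0.128) / (6.2) = -0.243
Change: (-0.152, -0.043, -0.142, 0.092) → max |·| = 0.152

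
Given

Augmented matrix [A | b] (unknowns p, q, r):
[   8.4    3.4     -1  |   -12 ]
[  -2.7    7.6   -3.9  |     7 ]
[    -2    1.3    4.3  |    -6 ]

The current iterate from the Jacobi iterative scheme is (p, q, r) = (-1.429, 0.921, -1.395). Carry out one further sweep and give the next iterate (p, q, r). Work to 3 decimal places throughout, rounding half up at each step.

One sweep:
  p = (-12 - (3.4)·0.921 - (-1)·-1.395) / (8.4) = -1.967
  q = (7 - (-2.7)·-1.429 - (-3.9)·-1.395) / (7.6) = -0.302
  r = (-6 - (-2)·-1.429 - (1.3)·0.921) / (4.3) = -2.338

(-1.967, -0.302, -2.338)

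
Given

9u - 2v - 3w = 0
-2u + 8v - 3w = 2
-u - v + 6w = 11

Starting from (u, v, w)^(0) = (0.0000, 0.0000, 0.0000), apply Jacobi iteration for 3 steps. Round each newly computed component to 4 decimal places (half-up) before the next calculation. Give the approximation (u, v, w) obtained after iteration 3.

(0.8333, 1.1198, 2.1007)

Iteration 1:
  u = (0 - (-2)·0.0000 - (-3)·0.0000) / (9) = 0.0000
  v = (2 - (-2)·0.0000 - (-3)·0.0000) / (8) = 0.2500
  w = (11 - (-1)·0.0000 - (-1)·0.0000) / (6) = 1.8333
Iteration 2:
  u = (0 - (-2)·0.2500 - (-3)·1.8333) / (9) = 0.6667
  v = (2 - (-2)·0.0000 - (-3)·1.8333) / (8) = 0.9375
  w = (11 - (-1)·0.0000 - (-1)·0.2500) / (6) = 1.8750
Iteration 3:
  u = (0 - (-2)·0.9375 - (-3)·1.8750) / (9) = 0.8333
  v = (2 - (-2)·0.6667 - (-3)·1.8750) / (8) = 1.1198
  w = (11 - (-1)·0.6667 - (-1)·0.9375) / (6) = 2.1007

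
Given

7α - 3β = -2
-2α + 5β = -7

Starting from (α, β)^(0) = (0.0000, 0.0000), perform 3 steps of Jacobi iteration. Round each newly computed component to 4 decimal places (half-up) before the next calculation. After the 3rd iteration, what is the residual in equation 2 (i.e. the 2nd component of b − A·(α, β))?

-0.0979

Iteration 1:
  α = (-2 - (-3)·0.0000) / (7) = -0.2857
  β = (-7 - (-2)·0.0000) / (5) = -1.4000
Iteration 2:
  α = (-2 - (-3)·-1.4000) / (7) = -0.8857
  β = (-7 - (-2)·-0.2857) / (5) = -1.5143
Iteration 3:
  α = (-2 - (-3)·-1.5143) / (7) = -0.9347
  β = (-7 - (-2)·-0.8857) / (5) = -1.7543
Residual b − A·x = (-0.7200, -0.0979)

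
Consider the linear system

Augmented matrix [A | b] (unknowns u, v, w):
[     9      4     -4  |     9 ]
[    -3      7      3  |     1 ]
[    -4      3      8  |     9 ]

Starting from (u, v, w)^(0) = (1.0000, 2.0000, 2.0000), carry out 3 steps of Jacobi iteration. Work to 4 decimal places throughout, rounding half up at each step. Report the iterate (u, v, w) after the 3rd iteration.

(1.6825, 0.0502, 1.8093)

Iteration 1:
  u = (9 - (4)·2.0000 - (-4)·2.0000) / (9) = 1.0000
  v = (1 - (-3)·1.0000 - (3)·2.0000) / (7) = -0.2857
  w = (9 - (-4)·1.0000 - (3)·2.0000) / (8) = 0.8750
Iteration 2:
  u = (9 - (4)·-0.2857 - (-4)·0.8750) / (9) = 1.5159
  v = (1 - (-3)·1.0000 - (3)·0.8750) / (7) = 0.1964
  w = (9 - (-4)·1.0000 - (3)·-0.2857) / (8) = 1.7321
Iteration 3:
  u = (9 - (4)·0.1964 - (-4)·1.7321) / (9) = 1.6825
  v = (1 - (-3)·1.5159 - (3)·1.7321) / (7) = 0.0502
  w = (9 - (-4)·1.5159 - (3)·0.1964) / (8) = 1.8093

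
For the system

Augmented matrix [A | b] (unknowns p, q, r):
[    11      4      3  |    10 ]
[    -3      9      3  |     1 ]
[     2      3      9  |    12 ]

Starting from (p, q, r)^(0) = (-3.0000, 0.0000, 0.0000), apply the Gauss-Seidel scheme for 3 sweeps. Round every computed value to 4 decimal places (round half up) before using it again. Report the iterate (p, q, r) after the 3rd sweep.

(0.5907, -0.1067, 1.2376)

Iteration 1:
  p = (10 - (4)·0.0000 - (3)·0.0000) / (11) = 0.9091
  q = (1 - (-3)·0.9091 - (3)·0.0000) / (9) = 0.4141
  r = (12 - (2)·0.9091 - (3)·0.4141) / (9) = 0.9933
Iteration 2:
  p = (10 - (4)·0.4141 - (3)·0.9933) / (11) = 0.4876
  q = (1 - (-3)·0.4876 - (3)·0.9933) / (9) = -0.0575
  r = (12 - (2)·0.4876 - (3)·-0.0575) / (9) = 1.2441
Iteration 3:
  p = (10 - (4)·-0.0575 - (3)·1.2441) / (11) = 0.5907
  q = (1 - (-3)·0.5907 - (3)·1.2441) / (9) = -0.1067
  r = (12 - (2)·0.5907 - (3)·-0.1067) / (9) = 1.2376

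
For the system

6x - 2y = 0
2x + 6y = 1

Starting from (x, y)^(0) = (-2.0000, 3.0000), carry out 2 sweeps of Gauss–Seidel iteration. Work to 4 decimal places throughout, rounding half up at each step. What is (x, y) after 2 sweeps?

(-0.0556, 0.1852)

Iteration 1:
  x = (0 - (-2)·3.0000) / (6) = 1.0000
  y = (1 - (2)·1.0000) / (6) = -0.1667
Iteration 2:
  x = (0 - (-2)·-0.1667) / (6) = -0.0556
  y = (1 - (2)·-0.0556) / (6) = 0.1852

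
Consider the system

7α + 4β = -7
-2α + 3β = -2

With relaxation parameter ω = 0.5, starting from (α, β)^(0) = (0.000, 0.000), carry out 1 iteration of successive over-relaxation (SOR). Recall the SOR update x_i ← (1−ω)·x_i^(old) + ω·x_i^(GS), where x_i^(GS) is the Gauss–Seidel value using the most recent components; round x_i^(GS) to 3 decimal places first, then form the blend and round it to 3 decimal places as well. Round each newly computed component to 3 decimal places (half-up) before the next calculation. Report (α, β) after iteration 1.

Iteration 1:
  α: GS value = (-7 - (4)·0.000) / (7) = -1.000;  α ← (1−ω)·0.000 + ω·-1.000 = -0.500
  β: GS value = (-2 - (-2)·-0.500) / (3) = -1.000;  β ← (1−ω)·0.000 + ω·-1.000 = -0.500

(-0.500, -0.500)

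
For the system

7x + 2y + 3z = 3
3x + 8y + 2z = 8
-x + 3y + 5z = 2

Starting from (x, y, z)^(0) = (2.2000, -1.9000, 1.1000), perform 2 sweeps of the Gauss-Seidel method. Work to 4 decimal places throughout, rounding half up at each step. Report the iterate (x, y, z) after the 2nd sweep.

Iteration 1:
  x = (3 - (2)·-1.9000 - (3)·1.1000) / (7) = 0.5000
  y = (8 - (3)·0.5000 - (2)·1.1000) / (8) = 0.5375
  z = (2 - (-1)·0.5000 - (3)·0.5375) / (5) = 0.1775
Iteration 2:
  x = (3 - (2)·0.5375 - (3)·0.1775) / (7) = 0.1989
  y = (8 - (3)·0.1989 - (2)·0.1775) / (8) = 0.8810
  z = (2 - (-1)·0.1989 - (3)·0.8810) / (5) = -0.0888

(0.1989, 0.8810, -0.0888)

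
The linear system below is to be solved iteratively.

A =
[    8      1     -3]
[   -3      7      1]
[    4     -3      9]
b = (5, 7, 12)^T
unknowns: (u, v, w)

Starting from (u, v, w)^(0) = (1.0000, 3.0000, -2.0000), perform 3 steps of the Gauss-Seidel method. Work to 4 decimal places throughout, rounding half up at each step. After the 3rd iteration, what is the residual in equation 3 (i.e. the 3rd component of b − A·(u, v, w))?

0.0004

Iteration 1:
  u = (5 - (1)·3.0000 - (-3)·-2.0000) / (8) = -0.5000
  v = (7 - (-3)·-0.5000 - (1)·-2.0000) / (7) = 1.0714
  w = (12 - (4)·-0.5000 - (-3)·1.0714) / (9) = 1.9127
Iteration 2:
  u = (5 - (1)·1.0714 - (-3)·1.9127) / (8) = 1.2083
  v = (7 - (-3)·1.2083 - (1)·1.9127) / (7) = 1.2446
  w = (12 - (4)·1.2083 - (-3)·1.2446) / (9) = 1.2112
Iteration 3:
  u = (5 - (1)·1.2446 - (-3)·1.2112) / (8) = 0.9236
  v = (7 - (-3)·0.9236 - (1)·1.2112) / (7) = 1.2228
  w = (12 - (4)·0.9236 - (-3)·1.2228) / (9) = 1.3304
Residual b − A·x = (0.3796, -0.1192, 0.0004)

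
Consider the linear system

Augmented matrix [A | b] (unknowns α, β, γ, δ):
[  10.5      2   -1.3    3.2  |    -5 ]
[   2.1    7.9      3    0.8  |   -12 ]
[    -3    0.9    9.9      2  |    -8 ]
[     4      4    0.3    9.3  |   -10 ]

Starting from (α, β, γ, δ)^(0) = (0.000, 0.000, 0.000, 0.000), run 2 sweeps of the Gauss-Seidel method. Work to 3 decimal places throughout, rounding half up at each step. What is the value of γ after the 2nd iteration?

-0.729

Iteration 1:
  α = (-5 - (2)·0.000 - (-1.3)·0.000 - (3.2)·0.000) / (10.5) = -0.476
  β = (-12 - (2.1)·-0.476 - (3)·0.000 - (0.8)·0.000) / (7.9) = -1.392
  γ = (-8 - (-3)·-0.476 - (0.9)·-1.392 - (2)·0.000) / (9.9) = -0.826
  δ = (-10 - (4)·-0.476 - (4)·-1.392 - (0.3)·-0.826) / (9.3) = -0.245
Iteration 2:
  α = (-5 - (2)·-1.392 - (-1.3)·-0.826 - (3.2)·-0.245) / (10.5) = -0.239
  β = (-12 - (2.1)·-0.239 - (3)·-0.826 - (0.8)·-0.245) / (7.9) = -1.117
  γ = (-8 - (-3)·-0.239 - (0.9)·-1.117 - (2)·-0.245) / (9.9) = -0.729
  δ = (-10 - (4)·-0.239 - (4)·-1.117 - (0.3)·-0.729) / (9.3) = -0.469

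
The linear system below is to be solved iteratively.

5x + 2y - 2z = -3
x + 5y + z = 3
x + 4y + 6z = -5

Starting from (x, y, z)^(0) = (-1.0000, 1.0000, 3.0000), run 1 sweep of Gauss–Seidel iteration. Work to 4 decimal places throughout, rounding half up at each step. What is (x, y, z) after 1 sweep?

Iteration 1:
  x = (-3 - (2)·1.0000 - (-2)·3.0000) / (5) = 0.2000
  y = (3 - (1)·0.2000 - (1)·3.0000) / (5) = -0.0400
  z = (-5 - (1)·0.2000 - (4)·-0.0400) / (6) = -0.8400

(0.2000, -0.0400, -0.8400)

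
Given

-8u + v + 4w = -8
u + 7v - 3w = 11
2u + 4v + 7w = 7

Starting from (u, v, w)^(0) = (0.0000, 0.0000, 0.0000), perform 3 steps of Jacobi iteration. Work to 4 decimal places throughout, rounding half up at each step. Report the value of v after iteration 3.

Iteration 1:
  u = (-8 - (1)·0.0000 - (4)·0.0000) / (-8) = 1.0000
  v = (11 - (1)·0.0000 - (-3)·0.0000) / (7) = 1.5714
  w = (7 - (2)·0.0000 - (4)·0.0000) / (7) = 1.0000
Iteration 2:
  u = (-8 - (1)·1.5714 - (4)·1.0000) / (-8) = 1.6964
  v = (11 - (1)·1.0000 - (-3)·1.0000) / (7) = 1.8571
  w = (7 - (2)·1.0000 - (4)·1.5714) / (7) = -0.1837
Iteration 3:
  u = (-8 - (1)·1.8571 - (4)·-0.1837) / (-8) = 1.1403
  v = (11 - (1)·1.6964 - (-3)·-0.1837) / (7) = 1.2504
  w = (7 - (2)·1.6964 - (4)·1.8571) / (7) = -0.5459

1.2504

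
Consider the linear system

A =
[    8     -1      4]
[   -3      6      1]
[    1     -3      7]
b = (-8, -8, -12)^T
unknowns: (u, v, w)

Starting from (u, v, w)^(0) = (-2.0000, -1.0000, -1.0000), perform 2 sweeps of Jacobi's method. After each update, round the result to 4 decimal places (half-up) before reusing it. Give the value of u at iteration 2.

-0.3423

Iteration 1:
  u = (-8 - (-1)·-1.0000 - (4)·-1.0000) / (8) = -0.6250
  v = (-8 - (-3)·-2.0000 - (1)·-1.0000) / (6) = -2.1667
  w = (-12 - (1)·-2.0000 - (-3)·-1.0000) / (7) = -1.8571
Iteration 2:
  u = (-8 - (-1)·-2.1667 - (4)·-1.8571) / (8) = -0.3423
  v = (-8 - (-3)·-0.6250 - (1)·-1.8571) / (6) = -1.3363
  w = (-12 - (1)·-0.6250 - (-3)·-2.1667) / (7) = -2.5536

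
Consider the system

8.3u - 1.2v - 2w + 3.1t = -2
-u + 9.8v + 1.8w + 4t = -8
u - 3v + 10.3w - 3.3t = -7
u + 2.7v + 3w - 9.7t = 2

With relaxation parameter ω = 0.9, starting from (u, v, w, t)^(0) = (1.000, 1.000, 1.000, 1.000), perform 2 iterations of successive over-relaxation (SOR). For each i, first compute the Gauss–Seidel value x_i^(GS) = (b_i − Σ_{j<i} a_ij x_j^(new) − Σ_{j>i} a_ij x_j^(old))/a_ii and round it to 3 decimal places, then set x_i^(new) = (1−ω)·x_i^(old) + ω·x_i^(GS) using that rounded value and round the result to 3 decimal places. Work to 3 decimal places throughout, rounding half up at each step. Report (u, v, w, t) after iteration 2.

Iteration 1:
  u: GS value = (-2 - (-1.2)·1.000 - (-2)·1.000 - (3.1)·1.000) / (8.3) = -0.229;  u ← (1−ω)·1.000 + ω·-0.229 = -0.106
  v: GS value = (-8 - (-1)·-0.106 - (1.8)·1.000 - (4)·1.000) / (9.8) = -1.419;  v ← (1−ω)·1.000 + ω·-1.419 = -1.177
  w: GS value = (-7 - (1)·-0.106 - (-3)·-1.177 - (-3.3)·1.000) / (10.3) = -0.692;  w ← (1−ω)·1.000 + ω·-0.692 = -0.523
  t: GS value = (2 - (1)·-0.106 - (2.7)·-1.177 - (3)·-0.523) / (-9.7) = -0.706;  t ← (1−ω)·1.000 + ω·-0.706 = -0.535
Iteration 2:
  u: GS value = (-2 - (-1.2)·-1.177 - (-2)·-0.523 - (3.1)·-0.535) / (8.3) = -0.337;  u ← (1−ω)·-0.106 + ω·-0.337 = -0.314
  v: GS value = (-8 - (-1)·-0.314 - (1.8)·-0.523 - (4)·-0.535) / (9.8) = -0.534;  v ← (1−ω)·-1.177 + ω·-0.534 = -0.598
  w: GS value = (-7 - (1)·-0.314 - (-3)·-0.598 - (-3.3)·-0.535) / (10.3) = -0.995;  w ← (1−ω)·-0.523 + ω·-0.995 = -0.948
  t: GS value = (2 - (1)·-0.314 - (2.7)·-0.598 - (3)·-0.948) / (-9.7) = -0.698;  t ← (1−ω)·-0.535 + ω·-0.698 = -0.682

(-0.314, -0.598, -0.948, -0.682)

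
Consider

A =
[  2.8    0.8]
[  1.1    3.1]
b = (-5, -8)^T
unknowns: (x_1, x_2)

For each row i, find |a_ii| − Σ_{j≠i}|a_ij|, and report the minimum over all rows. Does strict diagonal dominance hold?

2

row 1: |2.8| − (0.8) = 2
row 2: |3.1| − (1.1) = 2
minimum over rows = 2 → strictly diagonally dominant (convergence guaranteed)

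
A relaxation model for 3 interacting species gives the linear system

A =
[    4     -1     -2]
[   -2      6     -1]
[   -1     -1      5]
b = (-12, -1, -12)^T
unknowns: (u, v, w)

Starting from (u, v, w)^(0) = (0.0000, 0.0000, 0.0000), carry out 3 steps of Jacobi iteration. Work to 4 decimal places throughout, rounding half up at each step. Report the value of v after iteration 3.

Iteration 1:
  u = (-12 - (-1)·0.0000 - (-2)·0.0000) / (4) = -3.0000
  v = (-1 - (-2)·0.0000 - (-1)·0.0000) / (6) = -0.1667
  w = (-12 - (-1)·0.0000 - (-1)·0.0000) / (5) = -2.4000
Iteration 2:
  u = (-12 - (-1)·-0.1667 - (-2)·-2.4000) / (4) = -4.2417
  v = (-1 - (-2)·-3.0000 - (-1)·-2.4000) / (6) = -1.5667
  w = (-12 - (-1)·-3.0000 - (-1)·-0.1667) / (5) = -3.0333
Iteration 3:
  u = (-12 - (-1)·-1.5667 - (-2)·-3.0333) / (4) = -4.9083
  v = (-1 - (-2)·-4.2417 - (-1)·-3.0333) / (6) = -2.0861
  w = (-12 - (-1)·-4.2417 - (-1)·-1.5667) / (5) = -3.5617

-2.0861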